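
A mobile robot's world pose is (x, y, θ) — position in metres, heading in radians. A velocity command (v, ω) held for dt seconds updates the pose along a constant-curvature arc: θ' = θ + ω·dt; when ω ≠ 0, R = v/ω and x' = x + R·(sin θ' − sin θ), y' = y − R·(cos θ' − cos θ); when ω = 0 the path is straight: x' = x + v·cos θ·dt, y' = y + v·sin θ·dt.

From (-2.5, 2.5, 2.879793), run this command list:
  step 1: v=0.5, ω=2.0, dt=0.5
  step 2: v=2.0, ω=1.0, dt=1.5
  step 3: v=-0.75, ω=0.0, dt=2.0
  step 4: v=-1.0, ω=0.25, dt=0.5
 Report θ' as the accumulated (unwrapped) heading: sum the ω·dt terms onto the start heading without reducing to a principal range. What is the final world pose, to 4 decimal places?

step 1: θ'=3.8798 (R=0.2500) → pose (-2.7329, 2.4434, 3.8798)
step 2: θ'=5.3798 (R=2.0000) → pose (-2.9579, -0.2738, 5.3798)
step 3: θ'=5.3798 (straight) → pose (-3.8863, 0.9043, 5.3798)
step 4: θ'=5.5048 (R=-4.0000) → pose (-4.2195, 1.2767, 5.5048)

(-4.2195, 1.2767, 5.5048)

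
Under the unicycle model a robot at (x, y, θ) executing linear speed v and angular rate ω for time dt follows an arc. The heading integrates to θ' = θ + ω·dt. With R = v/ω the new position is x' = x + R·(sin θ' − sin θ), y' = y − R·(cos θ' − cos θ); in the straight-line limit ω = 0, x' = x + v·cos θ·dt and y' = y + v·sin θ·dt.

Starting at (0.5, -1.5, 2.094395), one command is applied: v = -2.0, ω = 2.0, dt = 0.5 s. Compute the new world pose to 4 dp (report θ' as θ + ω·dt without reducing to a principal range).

(1.3188, -1.9989, 3.0944)

θ' = 2.0944 + 2.0·0.5 = 3.0944
R = v/ω = -2.0/2.0 = -1.0000
x' = 0.5 + -1.0000·(sin 3.0944 − sin 2.0944) = 1.3188
y' = -1.5 − -1.0000·(cos 3.0944 − cos 2.0944) = -1.9989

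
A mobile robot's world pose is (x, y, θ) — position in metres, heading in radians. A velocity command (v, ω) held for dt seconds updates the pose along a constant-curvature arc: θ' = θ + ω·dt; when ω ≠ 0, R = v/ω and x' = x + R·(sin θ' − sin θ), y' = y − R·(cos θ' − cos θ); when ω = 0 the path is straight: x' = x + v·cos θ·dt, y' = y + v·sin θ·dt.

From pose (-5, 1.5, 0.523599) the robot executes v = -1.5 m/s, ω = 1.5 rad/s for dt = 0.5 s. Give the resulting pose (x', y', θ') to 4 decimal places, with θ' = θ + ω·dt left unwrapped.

θ' = 0.5236 + 1.5·0.5 = 1.2736
R = v/ω = -1.5/1.5 = -1.0000
x' = -5 + -1.0000·(sin 1.2736 − sin 0.5236) = -5.4562
y' = 1.5 − -1.0000·(cos 1.2736 − cos 0.5236) = 0.9268

(-5.4562, 0.9268, 1.2736)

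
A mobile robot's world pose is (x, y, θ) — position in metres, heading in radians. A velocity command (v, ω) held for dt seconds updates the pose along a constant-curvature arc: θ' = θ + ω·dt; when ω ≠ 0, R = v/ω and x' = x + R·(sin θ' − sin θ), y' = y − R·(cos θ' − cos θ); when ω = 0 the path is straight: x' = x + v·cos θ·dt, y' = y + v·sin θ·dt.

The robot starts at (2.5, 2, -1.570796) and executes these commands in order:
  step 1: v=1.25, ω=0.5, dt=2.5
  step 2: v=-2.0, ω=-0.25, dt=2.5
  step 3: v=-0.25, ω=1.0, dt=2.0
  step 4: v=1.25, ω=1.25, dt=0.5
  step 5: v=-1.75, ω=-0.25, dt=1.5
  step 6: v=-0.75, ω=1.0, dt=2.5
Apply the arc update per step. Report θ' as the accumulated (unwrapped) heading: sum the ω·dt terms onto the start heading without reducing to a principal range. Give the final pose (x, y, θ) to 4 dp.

step 1: θ'=-0.3208 (R=2.5000) → pose (4.2117, -0.3725, -0.3208)
step 2: θ'=-0.9458 (R=8.0000) → pose (0.2466, 2.5386, -0.9458)
step 3: θ'=1.0542 (R=-0.2500) → pose (-0.1735, 2.5158, 1.0542)
step 4: θ'=1.6792 (R=1.0000) → pose (-0.0489, 3.1180, 1.6792)
step 5: θ'=1.3042 (R=7.0000) → pose (-0.2551, 0.5165, 1.3042)
step 6: θ'=3.8042 (R=-0.7500) → pose (0.9298, -0.2724, 3.8042)

(0.9298, -0.2724, 3.8042)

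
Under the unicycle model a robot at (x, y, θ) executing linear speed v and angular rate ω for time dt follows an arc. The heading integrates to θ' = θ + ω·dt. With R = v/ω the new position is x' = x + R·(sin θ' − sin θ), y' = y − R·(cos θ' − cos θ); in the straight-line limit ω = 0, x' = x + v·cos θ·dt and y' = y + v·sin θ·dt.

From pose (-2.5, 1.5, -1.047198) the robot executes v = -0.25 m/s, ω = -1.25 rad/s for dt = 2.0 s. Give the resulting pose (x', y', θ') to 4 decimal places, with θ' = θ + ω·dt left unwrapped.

θ' = -1.0472 + -1.25·2.0 = -3.5472
R = v/ω = -0.25/-1.25 = 0.2000
x' = -2.5 + 0.2000·(sin -3.5472 − sin -1.0472) = -2.2479
y' = 1.5 − 0.2000·(cos -3.5472 − cos -1.0472) = 1.7838

(-2.2479, 1.7838, -3.5472)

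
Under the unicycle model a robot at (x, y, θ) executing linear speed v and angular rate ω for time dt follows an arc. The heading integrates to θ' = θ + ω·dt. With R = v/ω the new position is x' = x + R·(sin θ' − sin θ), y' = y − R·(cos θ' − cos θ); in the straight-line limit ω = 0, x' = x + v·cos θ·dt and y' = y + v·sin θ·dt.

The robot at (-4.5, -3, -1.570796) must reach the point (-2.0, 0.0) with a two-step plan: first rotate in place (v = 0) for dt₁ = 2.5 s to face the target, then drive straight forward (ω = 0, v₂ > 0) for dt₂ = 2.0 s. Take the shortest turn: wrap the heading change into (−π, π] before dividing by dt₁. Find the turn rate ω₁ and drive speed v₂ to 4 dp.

ω₁ = 0.9787, v₂ = 1.9526

heading to target = atan2(0−-3, -2−-4.5) = 0.8761
Δθ = wrap(0.8761 − -1.5708) = 2.4469; ω₁ = Δθ/dt₁ = 0.9787
distance = √((-2−-4.5)² + (0−-3)²) = 3.9051; v₂ = distance/dt₂ = 1.9526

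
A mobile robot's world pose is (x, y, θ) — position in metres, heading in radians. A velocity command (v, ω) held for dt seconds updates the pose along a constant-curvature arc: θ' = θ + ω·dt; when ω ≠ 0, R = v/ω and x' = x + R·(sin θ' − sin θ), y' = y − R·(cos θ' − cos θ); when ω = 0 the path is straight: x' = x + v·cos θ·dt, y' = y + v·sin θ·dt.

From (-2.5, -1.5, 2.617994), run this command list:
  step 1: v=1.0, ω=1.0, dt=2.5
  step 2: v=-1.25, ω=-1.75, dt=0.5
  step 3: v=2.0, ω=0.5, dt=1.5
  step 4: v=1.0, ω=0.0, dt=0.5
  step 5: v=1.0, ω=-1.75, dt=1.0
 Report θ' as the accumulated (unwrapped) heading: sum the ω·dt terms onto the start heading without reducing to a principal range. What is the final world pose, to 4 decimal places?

step 1: θ'=5.1180 (R=1.0000) → pose (-3.9189, -2.7606, 5.1180)
step 2: θ'=4.2430 (R=0.7143) → pose (-3.8996, -2.1557, 4.2430)
step 3: θ'=4.9930 (R=4.0000) → pose (-4.1757, -5.0728, 4.9930)
step 4: θ'=4.9930 (straight) → pose (-4.0373, -5.5532, 4.9930)
step 5: θ'=3.2430 (R=-0.5714) → pose (-4.5285, -6.2800, 3.2430)

(-4.5285, -6.2800, 3.2430)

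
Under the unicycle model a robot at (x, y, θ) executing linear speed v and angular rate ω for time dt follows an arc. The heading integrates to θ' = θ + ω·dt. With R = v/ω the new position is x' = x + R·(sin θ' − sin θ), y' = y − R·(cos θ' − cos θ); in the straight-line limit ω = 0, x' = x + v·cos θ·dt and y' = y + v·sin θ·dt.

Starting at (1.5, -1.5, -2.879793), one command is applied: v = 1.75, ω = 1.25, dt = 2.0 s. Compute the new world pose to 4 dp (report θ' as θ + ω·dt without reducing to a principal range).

(1.3433, -4.1525, -0.3798)

θ' = -2.8798 + 1.25·2.0 = -0.3798
R = v/ω = 1.75/1.25 = 1.4000
x' = 1.5 + 1.4000·(sin -0.3798 − sin -2.8798) = 1.3433
y' = -1.5 − 1.4000·(cos -0.3798 − cos -2.8798) = -4.1525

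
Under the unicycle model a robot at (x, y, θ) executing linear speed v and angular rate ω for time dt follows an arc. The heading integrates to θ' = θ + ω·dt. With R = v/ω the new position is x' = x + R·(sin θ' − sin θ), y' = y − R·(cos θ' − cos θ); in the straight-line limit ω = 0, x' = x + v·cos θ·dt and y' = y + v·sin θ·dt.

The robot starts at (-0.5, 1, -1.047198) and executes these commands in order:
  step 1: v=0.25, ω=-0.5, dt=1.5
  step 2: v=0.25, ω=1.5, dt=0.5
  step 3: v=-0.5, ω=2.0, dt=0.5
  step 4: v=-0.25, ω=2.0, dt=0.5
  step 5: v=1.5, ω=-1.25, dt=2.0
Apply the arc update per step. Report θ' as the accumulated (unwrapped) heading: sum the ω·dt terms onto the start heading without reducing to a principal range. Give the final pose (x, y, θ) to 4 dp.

step 1: θ'=-1.7972 (R=-0.5000) → pose (-0.4458, 0.6378, -1.7972)
step 2: θ'=-1.0472 (R=0.1667) → pose (-0.4277, 0.5170, -1.0472)
step 3: θ'=-0.0472 (R=-0.2500) → pose (-0.6324, 0.6417, -0.0472)
step 4: θ'=0.9528 (R=-0.1250) → pose (-0.7402, 0.5893, 0.9528)
step 5: θ'=-1.5472 (R=-1.2000) → pose (1.4375, -0.0777, -1.5472)

(1.4375, -0.0777, -1.5472)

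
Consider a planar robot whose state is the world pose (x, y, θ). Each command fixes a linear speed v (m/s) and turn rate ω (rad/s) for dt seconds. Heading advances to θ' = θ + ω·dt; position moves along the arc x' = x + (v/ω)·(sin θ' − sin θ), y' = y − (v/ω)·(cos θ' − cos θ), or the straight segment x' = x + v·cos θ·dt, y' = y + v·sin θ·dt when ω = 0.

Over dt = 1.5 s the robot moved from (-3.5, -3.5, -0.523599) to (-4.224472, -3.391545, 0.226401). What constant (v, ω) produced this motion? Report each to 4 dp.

v = -0.5000, ω = 0.5000

Δθ = 0.226401 − -0.523599 = 0.750000
ω = Δθ/dt = 0.750000/1.5 = 0.5000
R = Δx/(sin θ' − sin θ) = -1.0000
v = R·ω = -1.0000·0.5000 = -0.5000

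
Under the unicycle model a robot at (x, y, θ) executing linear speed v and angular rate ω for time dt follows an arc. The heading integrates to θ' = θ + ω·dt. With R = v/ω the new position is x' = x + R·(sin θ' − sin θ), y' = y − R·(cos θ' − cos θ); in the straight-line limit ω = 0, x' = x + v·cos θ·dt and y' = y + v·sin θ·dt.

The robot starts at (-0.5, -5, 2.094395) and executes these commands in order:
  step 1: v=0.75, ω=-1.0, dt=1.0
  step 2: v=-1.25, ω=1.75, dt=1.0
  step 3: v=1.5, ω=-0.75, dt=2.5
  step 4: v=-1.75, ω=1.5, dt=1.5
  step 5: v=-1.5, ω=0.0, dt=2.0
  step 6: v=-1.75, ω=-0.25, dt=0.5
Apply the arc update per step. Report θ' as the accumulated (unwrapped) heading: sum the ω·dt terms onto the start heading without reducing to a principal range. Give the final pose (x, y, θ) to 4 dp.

(3.7631, -3.8244, 3.0944)

step 1: θ'=1.0944 (R=-0.7500) → pose (-0.5170, -4.2811, 1.0944)
step 2: θ'=2.8444 (R=-0.7143) → pose (-0.0914, -5.2916, 2.8444)
step 3: θ'=0.9694 (R=-2.0000) → pose (-1.1548, -2.2477, 0.9694)
step 4: θ'=3.2194 (R=-1.1667) → pose (-0.1021, -4.0709, 3.2194)
step 5: θ'=3.2194 (straight) → pose (2.8888, -3.8377, 3.2194)
step 6: θ'=3.0944 (R=7.0000) → pose (3.7631, -3.8244, 3.0944)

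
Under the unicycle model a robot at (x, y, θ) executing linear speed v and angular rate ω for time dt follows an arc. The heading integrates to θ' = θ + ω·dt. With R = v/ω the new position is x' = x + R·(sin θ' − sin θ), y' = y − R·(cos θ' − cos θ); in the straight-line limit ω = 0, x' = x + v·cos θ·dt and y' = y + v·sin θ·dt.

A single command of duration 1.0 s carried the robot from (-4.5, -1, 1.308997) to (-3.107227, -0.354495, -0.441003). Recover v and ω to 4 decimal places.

v = 1.7500, ω = -1.7500

Δθ = -0.441003 − 1.308997 = -1.750000
ω = Δθ/dt = -1.750000/1.0 = -1.7500
R = Δx/(sin θ' − sin θ) = -1.0000
v = R·ω = -1.0000·-1.7500 = 1.7500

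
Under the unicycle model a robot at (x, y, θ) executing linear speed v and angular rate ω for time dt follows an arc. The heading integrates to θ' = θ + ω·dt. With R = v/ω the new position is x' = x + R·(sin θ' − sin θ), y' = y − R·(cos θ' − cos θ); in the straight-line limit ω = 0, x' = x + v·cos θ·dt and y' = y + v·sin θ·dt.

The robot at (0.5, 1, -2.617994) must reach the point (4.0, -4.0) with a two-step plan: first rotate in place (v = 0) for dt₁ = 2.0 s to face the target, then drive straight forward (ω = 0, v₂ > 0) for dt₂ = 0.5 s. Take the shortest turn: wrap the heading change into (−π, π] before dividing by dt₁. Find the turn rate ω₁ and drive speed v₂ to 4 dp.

heading to target = atan2(-4−1, 4−0.5) = -0.9601
Δθ = wrap(-0.9601 − -2.6180) = 1.6579; ω₁ = Δθ/dt₁ = 0.8290
distance = √((4−0.5)² + (-4−1)²) = 6.1033; v₂ = distance/dt₂ = 12.2066

ω₁ = 0.8290, v₂ = 12.2066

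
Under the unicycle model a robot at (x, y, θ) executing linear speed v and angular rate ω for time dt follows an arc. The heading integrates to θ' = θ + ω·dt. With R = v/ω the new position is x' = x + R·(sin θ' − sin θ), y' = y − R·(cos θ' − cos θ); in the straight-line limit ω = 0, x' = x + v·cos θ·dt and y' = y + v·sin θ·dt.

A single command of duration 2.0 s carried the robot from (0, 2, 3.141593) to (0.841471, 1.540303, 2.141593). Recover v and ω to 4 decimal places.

Δθ = 2.141593 − 3.141593 = -1.000000
ω = Δθ/dt = -1.000000/2.0 = -0.5000
R = Δx/(sin θ' − sin θ) = 1.0000
v = R·ω = 1.0000·-0.5000 = -0.5000

v = -0.5000, ω = -0.5000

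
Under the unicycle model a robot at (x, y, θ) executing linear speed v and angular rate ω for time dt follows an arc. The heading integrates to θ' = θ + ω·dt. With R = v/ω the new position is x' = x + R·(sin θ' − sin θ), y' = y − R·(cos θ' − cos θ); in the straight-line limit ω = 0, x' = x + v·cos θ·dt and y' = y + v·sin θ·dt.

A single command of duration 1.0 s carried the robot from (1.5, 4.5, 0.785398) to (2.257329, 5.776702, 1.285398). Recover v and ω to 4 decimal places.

Δθ = 1.285398 − 0.785398 = 0.500000
ω = Δθ/dt = 0.500000/1.0 = 0.5000
R = −Δy/(cos θ' − cos θ) = 3.0000
v = R·ω = 3.0000·0.5000 = 1.5000

v = 1.5000, ω = 0.5000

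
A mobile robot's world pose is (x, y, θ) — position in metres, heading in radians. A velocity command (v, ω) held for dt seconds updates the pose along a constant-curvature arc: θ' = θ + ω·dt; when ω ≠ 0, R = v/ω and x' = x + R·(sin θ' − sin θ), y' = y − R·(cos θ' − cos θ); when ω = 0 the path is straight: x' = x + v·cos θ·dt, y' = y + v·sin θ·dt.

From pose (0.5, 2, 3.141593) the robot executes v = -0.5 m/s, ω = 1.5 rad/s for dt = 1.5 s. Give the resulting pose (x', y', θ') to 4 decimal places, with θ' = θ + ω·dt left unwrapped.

θ' = 3.1416 + 1.5·1.5 = 5.3916
R = v/ω = -0.5/1.5 = -0.3333
x' = 0.5 + -0.3333·(sin 5.3916 − sin 3.1416) = 0.7594
y' = 2 − -0.3333·(cos 5.3916 − cos 3.1416) = 2.5427

(0.7594, 2.5427, 5.3916)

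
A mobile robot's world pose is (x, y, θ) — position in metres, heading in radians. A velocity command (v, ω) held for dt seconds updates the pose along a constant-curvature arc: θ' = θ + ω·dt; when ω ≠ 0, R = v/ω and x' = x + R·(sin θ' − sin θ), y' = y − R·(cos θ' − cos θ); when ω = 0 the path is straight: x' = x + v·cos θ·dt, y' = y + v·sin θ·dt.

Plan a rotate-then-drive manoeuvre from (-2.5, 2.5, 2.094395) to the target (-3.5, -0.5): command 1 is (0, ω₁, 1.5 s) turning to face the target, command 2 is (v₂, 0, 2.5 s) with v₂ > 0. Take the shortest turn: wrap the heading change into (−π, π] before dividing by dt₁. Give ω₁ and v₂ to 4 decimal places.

ω₁ = 1.5308, v₂ = 1.2649

heading to target = atan2(-0.5−2.5, -3.5−-2.5) = -1.8925
Δθ = wrap(-1.8925 − 2.0944) = 2.2962; ω₁ = Δθ/dt₁ = 1.5308
distance = √((-3.5−-2.5)² + (-0.5−2.5)²) = 3.1623; v₂ = distance/dt₂ = 1.2649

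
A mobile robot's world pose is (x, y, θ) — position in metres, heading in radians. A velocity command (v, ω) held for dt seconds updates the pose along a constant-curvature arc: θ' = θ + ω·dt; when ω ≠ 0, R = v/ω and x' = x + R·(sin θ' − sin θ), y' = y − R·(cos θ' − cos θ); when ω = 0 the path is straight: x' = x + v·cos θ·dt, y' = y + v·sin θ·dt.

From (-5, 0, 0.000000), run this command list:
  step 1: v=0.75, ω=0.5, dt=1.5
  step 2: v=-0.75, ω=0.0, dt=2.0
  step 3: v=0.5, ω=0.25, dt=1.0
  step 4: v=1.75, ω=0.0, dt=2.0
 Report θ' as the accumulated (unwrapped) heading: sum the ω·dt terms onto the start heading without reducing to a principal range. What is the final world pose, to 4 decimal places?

(-2.8644, 2.7079, 1.0000)

step 1: θ'=0.7500 (R=1.5000) → pose (-3.9775, 0.4025, 0.7500)
step 2: θ'=0.7500 (straight) → pose (-5.0751, -0.6200, 0.7500)
step 3: θ'=1.0000 (R=2.0000) → pose (-4.7554, -0.2372, 1.0000)
step 4: θ'=1.0000 (straight) → pose (-2.8644, 2.7079, 1.0000)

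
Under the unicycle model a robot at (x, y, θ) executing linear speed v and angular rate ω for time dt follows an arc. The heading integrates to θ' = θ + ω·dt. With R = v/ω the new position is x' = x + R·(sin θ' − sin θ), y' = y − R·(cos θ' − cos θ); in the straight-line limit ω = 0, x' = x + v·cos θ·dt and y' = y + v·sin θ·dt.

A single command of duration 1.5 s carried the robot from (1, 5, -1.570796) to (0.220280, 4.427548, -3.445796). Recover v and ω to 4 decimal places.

v = 0.7500, ω = -1.2500

Δθ = -3.445796 − -1.570796 = -1.875000
ω = Δθ/dt = -1.875000/1.5 = -1.2500
R = Δx/(sin θ' − sin θ) = -0.6000
v = R·ω = -0.6000·-1.2500 = 0.7500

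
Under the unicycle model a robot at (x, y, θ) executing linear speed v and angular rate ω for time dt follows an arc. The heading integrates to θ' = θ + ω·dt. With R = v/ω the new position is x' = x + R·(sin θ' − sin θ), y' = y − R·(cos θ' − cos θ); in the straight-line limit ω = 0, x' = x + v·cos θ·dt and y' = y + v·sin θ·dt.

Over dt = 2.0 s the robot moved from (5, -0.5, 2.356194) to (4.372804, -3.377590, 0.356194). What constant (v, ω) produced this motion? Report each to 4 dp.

v = -1.7500, ω = -1.0000

Δθ = 0.356194 − 2.356194 = -2.000000
ω = Δθ/dt = -2.000000/2.0 = -1.0000
R = −Δy/(cos θ' − cos θ) = 1.7500
v = R·ω = 1.7500·-1.0000 = -1.7500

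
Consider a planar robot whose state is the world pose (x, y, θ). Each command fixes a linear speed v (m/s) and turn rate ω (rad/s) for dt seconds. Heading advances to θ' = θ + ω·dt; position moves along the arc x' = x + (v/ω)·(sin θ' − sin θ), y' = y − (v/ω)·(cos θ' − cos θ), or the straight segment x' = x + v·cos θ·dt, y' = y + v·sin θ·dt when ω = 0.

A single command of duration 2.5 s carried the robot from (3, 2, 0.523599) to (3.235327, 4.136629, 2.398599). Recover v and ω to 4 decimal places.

Δθ = 2.398599 − 0.523599 = 1.875000
ω = Δθ/dt = 1.875000/2.5 = 0.7500
R = −Δy/(cos θ' − cos θ) = 1.3333
v = R·ω = 1.3333·0.7500 = 1.0000

v = 1.0000, ω = 0.7500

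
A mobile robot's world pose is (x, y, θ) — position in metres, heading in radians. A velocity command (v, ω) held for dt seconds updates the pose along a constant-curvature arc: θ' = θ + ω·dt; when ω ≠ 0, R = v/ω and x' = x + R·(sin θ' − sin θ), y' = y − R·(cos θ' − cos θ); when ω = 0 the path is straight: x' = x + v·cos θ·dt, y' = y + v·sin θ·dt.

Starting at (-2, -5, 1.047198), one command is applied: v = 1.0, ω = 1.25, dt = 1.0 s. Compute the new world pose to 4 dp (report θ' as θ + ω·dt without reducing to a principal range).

θ' = 1.0472 + 1.25·1.0 = 2.2972
R = v/ω = 1.0/1.25 = 0.8000
x' = -2 + 0.8000·(sin 2.2972 − sin 1.0472) = -2.0948
y' = -5 − 0.8000·(cos 2.2972 − cos 1.0472) = -4.0687

(-2.0948, -4.0687, 2.2972)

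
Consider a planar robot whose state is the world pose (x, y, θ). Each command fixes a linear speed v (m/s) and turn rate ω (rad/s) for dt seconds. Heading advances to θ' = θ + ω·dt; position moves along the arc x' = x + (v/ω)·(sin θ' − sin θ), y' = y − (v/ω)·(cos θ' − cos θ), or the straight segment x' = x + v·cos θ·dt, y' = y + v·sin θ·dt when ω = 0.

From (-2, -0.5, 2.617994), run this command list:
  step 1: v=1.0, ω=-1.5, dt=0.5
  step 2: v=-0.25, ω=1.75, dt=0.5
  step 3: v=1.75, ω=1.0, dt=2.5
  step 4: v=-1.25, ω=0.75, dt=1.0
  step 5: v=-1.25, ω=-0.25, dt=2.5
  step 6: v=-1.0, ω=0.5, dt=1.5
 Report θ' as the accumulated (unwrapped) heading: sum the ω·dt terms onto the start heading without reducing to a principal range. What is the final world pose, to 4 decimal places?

(-9.1614, 0.5437, 6.1180)

step 1: θ'=1.8680 (R=-0.6667) → pose (-2.3041, -0.1179, 1.8680)
step 2: θ'=2.7430 (R=-0.1429) → pose (-2.2230, -0.2077, 2.7430)
step 3: θ'=5.2430 (R=1.7500) → pose (-4.4116, -2.7061, 5.2430)
step 4: θ'=5.9930 (R=-1.6667) → pose (-5.3722, -1.9526, 5.9930)
step 5: θ'=5.3680 (R=5.0000) → pose (-7.9049, -0.2098, 5.3680)
step 6: θ'=6.1180 (R=-2.0000) → pose (-9.1614, 0.5437, 6.1180)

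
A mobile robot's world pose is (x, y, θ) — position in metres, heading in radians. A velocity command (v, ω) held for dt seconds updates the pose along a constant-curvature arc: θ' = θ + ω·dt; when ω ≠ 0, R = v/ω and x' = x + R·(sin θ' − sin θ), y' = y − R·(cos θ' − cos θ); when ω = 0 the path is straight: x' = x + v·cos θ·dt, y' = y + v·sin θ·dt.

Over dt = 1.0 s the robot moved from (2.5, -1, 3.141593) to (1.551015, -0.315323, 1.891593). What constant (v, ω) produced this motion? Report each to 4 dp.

v = 1.2500, ω = -1.2500

Δθ = 1.891593 − 3.141593 = -1.250000
ω = Δθ/dt = -1.250000/1.0 = -1.2500
R = Δx/(sin θ' − sin θ) = -1.0000
v = R·ω = -1.0000·-1.2500 = 1.2500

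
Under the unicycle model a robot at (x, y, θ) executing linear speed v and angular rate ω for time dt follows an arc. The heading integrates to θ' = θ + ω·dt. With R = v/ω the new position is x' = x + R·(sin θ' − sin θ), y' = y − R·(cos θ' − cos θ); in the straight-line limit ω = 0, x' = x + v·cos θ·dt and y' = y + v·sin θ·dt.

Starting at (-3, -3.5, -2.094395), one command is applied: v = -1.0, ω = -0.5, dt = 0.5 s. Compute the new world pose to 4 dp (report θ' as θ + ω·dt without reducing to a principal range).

θ' = -2.0944 + -0.5·0.5 = -2.3444
R = v/ω = -1.0/-0.5 = 2.0000
x' = -3 + 2.0000·(sin -2.3444 − sin -2.0944) = -2.6988
y' = -3.5 − 2.0000·(cos -2.3444 − cos -2.0944) = -3.1026

(-2.6988, -3.1026, -2.3444)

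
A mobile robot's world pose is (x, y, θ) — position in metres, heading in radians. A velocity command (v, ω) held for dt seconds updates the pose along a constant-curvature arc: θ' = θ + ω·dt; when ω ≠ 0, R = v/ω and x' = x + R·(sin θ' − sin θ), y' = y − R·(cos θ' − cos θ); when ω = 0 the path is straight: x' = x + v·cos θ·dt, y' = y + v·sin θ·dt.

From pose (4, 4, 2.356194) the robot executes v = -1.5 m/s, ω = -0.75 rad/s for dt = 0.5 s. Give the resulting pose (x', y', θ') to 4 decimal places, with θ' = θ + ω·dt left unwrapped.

(4.4197, 3.3837, 1.9812)

θ' = 2.3562 + -0.75·0.5 = 1.9812
R = v/ω = -1.5/-0.75 = 2.0000
x' = 4 + 2.0000·(sin 1.9812 − sin 2.3562) = 4.4197
y' = 4 − 2.0000·(cos 1.9812 − cos 2.3562) = 3.3837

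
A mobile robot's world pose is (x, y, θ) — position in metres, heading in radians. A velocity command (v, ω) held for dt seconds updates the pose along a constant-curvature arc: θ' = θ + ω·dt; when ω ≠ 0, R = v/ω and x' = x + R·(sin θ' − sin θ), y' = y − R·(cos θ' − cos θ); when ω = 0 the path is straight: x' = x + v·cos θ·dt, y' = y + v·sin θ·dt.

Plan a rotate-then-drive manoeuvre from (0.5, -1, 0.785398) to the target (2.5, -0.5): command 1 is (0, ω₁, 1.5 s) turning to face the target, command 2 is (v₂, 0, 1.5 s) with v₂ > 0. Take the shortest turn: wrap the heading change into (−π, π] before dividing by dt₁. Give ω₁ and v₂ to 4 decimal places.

ω₁ = -0.3603, v₂ = 1.3744

heading to target = atan2(-0.5−-1, 2.5−0.5) = 0.2450
Δθ = wrap(0.2450 − 0.7854) = -0.5404; ω₁ = Δθ/dt₁ = -0.3603
distance = √((2.5−0.5)² + (-0.5−-1)²) = 2.0616; v₂ = distance/dt₂ = 1.3744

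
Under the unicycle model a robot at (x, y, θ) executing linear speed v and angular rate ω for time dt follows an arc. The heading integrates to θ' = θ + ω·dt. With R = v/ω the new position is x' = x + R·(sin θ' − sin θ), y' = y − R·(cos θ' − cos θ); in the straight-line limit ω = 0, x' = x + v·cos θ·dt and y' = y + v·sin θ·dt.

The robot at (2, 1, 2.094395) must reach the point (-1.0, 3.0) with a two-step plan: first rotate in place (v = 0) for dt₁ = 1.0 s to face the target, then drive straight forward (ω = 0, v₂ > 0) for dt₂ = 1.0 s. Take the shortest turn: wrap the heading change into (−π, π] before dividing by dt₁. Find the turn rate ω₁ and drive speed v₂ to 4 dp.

heading to target = atan2(3−1, -1−2) = 2.5536
Δθ = wrap(2.5536 − 2.0944) = 0.4592; ω₁ = Δθ/dt₁ = 0.4592
distance = √((-1−2)² + (3−1)²) = 3.6056; v₂ = distance/dt₂ = 3.6056

ω₁ = 0.4592, v₂ = 3.6056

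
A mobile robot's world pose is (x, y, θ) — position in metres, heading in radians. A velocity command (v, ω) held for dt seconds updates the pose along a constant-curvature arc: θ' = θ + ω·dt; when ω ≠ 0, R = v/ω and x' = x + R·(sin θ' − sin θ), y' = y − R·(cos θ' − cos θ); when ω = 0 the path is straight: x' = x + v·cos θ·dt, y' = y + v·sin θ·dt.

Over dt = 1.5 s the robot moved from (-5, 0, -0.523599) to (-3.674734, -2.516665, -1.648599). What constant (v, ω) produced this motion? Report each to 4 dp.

Δθ = -1.648599 − -0.523599 = -1.125000
ω = Δθ/dt = -1.125000/1.5 = -0.7500
R = −Δy/(cos θ' − cos θ) = -2.6667
v = R·ω = -2.6667·-0.7500 = 2.0000

v = 2.0000, ω = -0.7500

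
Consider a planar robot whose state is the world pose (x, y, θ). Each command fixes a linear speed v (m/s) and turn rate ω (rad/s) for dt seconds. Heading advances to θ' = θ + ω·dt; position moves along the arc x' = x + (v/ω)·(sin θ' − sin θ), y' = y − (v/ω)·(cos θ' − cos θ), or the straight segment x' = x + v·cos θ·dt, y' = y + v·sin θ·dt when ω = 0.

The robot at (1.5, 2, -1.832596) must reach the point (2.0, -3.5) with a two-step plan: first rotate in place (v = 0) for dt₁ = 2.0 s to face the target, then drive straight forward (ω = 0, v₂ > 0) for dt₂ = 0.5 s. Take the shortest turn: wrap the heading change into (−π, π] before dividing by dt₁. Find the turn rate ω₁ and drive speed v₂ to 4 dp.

ω₁ = 0.1762, v₂ = 11.0454

heading to target = atan2(-3.5−2, 2−1.5) = -1.4801
Δθ = wrap(-1.4801 − -1.8326) = 0.3525; ω₁ = Δθ/dt₁ = 0.1762
distance = √((2−1.5)² + (-3.5−2)²) = 5.5227; v₂ = distance/dt₂ = 11.0454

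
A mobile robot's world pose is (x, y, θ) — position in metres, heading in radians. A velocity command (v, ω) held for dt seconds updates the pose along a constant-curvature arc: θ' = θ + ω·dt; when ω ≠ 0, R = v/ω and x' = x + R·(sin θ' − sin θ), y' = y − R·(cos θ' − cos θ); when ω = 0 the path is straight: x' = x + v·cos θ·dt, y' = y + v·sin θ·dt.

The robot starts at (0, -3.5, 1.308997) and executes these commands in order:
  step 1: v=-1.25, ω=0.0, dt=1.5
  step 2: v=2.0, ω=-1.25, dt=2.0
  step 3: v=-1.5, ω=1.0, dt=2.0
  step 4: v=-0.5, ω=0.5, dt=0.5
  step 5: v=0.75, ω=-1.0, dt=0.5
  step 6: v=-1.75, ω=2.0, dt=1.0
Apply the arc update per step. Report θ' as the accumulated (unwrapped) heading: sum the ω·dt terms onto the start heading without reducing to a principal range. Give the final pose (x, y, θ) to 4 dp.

step 1: θ'=1.3090 (straight) → pose (-0.4853, -5.3111, 1.3090)
step 2: θ'=-1.1910 (R=-1.6000) → pose (2.5462, -5.1321, -1.1910)
step 3: θ'=0.8090 (R=-1.5000) → pose (0.0677, -4.6528, 0.8090)
step 4: θ'=1.0590 (R=-1.0000) → pose (-0.0806, -4.8533, 1.0590)
step 5: θ'=0.5590 (R=-0.7500) → pose (0.1756, -4.5848, 0.5590)
step 6: θ'=2.5590 (R=-0.8750) → pose (0.1582, -6.0572, 2.5590)

(0.1582, -6.0572, 2.5590)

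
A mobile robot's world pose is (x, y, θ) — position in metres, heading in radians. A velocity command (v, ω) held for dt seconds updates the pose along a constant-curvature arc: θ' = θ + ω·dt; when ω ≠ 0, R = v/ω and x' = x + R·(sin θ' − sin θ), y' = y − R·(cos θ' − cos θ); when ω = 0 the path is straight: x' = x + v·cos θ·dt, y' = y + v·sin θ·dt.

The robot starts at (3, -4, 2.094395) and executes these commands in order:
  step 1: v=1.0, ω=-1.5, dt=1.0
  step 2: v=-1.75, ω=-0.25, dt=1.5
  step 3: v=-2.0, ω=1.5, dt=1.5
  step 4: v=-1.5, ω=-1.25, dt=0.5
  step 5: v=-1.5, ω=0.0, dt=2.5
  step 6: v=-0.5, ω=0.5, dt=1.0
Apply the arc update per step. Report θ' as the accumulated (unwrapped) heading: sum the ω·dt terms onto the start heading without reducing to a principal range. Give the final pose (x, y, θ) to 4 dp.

(1.9361, -11.1455, 2.3444)

step 1: θ'=0.5944 (R=-0.6667) → pose (3.2040, -3.1143, 0.5944)
step 2: θ'=0.2194 (R=7.0000) → pose (0.8074, -4.1471, 0.2194)
step 3: θ'=2.4694 (R=-1.3333) → pose (0.2673, -6.4918, 2.4694)
step 4: θ'=1.8444 (R=1.2000) → pose (0.6755, -7.1065, 1.8444)
step 5: θ'=1.8444 (straight) → pose (1.6887, -10.7170, 1.8444)
step 6: θ'=2.3444 (R=-1.0000) → pose (1.9361, -11.1455, 2.3444)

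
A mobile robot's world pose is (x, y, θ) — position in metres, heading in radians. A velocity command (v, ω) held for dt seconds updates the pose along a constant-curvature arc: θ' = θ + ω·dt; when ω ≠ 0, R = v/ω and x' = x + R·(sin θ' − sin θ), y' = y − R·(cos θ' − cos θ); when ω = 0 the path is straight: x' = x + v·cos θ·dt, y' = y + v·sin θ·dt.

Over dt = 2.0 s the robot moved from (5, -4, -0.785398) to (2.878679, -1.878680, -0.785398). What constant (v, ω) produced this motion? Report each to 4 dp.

v = -1.5000, ω = 0.0000

Δθ = -0.785398 − -0.785398 = 0.000000
ω = Δθ/dt = 0.000000/2.0 = 0.0000
ω = 0 → v = (Δx·cos θ + Δy·sin θ)/dt = -1.5000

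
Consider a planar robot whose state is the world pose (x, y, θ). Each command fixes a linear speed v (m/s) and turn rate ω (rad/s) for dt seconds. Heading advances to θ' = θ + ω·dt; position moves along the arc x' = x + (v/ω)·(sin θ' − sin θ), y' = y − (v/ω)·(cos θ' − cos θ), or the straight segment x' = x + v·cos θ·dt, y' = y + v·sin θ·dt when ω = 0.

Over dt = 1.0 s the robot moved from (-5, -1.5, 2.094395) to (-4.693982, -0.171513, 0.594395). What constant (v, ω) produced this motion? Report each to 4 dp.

v = 1.5000, ω = -1.5000

Δθ = 0.594395 − 2.094395 = -1.500000
ω = Δθ/dt = -1.500000/1.0 = -1.5000
R = −Δy/(cos θ' − cos θ) = -1.0000
v = R·ω = -1.0000·-1.5000 = 1.5000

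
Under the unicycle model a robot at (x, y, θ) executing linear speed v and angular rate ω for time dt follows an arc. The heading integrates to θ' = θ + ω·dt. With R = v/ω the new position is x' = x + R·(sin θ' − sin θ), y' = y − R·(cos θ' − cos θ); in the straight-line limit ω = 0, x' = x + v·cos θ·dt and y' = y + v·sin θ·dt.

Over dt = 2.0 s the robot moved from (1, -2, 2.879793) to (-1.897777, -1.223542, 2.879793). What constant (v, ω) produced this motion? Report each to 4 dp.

v = 1.5000, ω = 0.0000

Δθ = 2.879793 − 2.879793 = 0.000000
ω = Δθ/dt = 0.000000/2.0 = 0.0000
ω = 0 → v = (Δx·cos θ + Δy·sin θ)/dt = 1.5000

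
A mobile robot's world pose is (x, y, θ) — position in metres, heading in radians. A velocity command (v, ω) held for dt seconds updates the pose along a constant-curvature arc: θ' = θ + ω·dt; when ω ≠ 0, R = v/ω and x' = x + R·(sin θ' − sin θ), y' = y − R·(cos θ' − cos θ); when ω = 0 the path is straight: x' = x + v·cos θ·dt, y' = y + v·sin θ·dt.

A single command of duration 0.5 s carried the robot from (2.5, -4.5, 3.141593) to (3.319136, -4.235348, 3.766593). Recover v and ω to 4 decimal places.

Δθ = 3.766593 − 3.141593 = 0.625000
ω = Δθ/dt = 0.625000/0.5 = 1.2500
R = Δx/(sin θ' − sin θ) = -1.4000
v = R·ω = -1.4000·1.2500 = -1.7500

v = -1.7500, ω = 1.2500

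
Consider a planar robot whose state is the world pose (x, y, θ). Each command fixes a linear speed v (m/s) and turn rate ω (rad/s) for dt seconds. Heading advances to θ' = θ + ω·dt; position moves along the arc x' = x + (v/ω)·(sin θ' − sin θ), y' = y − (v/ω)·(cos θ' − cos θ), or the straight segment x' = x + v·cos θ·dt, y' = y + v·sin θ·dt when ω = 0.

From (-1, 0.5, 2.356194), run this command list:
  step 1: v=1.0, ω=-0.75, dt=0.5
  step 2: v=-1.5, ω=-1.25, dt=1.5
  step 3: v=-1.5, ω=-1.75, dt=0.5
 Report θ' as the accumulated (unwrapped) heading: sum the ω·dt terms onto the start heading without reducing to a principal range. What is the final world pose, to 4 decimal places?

(-2.9398, -0.5249, -0.7688)

step 1: θ'=1.9812 (R=-1.3333) → pose (-1.2798, 0.9108, 1.9812)
step 2: θ'=0.1062 (R=1.2000) → pose (-2.2530, -0.7612, 0.1062)
step 3: θ'=-0.7688 (R=0.8571) → pose (-2.9398, -0.5249, -0.7688)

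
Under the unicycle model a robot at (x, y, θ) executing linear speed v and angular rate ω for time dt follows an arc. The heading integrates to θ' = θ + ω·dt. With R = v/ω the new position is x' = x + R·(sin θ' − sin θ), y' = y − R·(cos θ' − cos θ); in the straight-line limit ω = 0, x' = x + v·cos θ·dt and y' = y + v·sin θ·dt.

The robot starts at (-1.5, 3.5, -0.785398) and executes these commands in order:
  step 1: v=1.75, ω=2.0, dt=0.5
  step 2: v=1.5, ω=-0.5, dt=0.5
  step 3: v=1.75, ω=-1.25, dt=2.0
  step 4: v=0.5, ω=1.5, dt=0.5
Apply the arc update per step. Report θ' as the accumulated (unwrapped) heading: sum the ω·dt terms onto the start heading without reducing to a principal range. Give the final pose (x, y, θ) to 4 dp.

(0.6624, 0.5781, -1.7854)

step 1: θ'=0.2146 (R=0.8750) → pose (-0.6949, 3.2638, 0.2146)
step 2: θ'=-0.0354 (R=-3.0000) → pose (0.0501, 3.3307, -0.0354)
step 3: θ'=-2.5354 (R=-1.4000) → pose (0.7982, 0.7811, -2.5354)
step 4: θ'=-1.7854 (R=0.3333) → pose (0.6624, 0.5781, -1.7854)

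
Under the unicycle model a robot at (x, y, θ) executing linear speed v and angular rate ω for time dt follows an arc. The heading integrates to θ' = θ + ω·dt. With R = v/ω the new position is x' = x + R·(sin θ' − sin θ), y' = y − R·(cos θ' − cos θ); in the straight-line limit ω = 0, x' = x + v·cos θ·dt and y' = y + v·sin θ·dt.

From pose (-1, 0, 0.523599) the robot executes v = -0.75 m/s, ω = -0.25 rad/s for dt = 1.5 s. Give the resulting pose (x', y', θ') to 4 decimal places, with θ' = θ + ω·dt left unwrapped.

(-2.0558, -0.3689, 0.1486)

θ' = 0.5236 + -0.25·1.5 = 0.1486
R = v/ω = -0.75/-0.25 = 3.0000
x' = -1 + 3.0000·(sin 0.1486 − sin 0.5236) = -2.0558
y' = 0 − 3.0000·(cos 0.1486 − cos 0.5236) = -0.3689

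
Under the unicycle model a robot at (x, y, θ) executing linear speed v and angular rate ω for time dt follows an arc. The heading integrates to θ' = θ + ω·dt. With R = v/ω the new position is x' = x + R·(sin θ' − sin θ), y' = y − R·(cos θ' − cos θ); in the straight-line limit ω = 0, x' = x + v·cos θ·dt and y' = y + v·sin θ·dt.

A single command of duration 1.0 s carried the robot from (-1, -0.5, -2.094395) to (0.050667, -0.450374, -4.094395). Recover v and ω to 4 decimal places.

Δθ = -4.094395 − -2.094395 = -2.000000
ω = Δθ/dt = -2.000000/1.0 = -2.0000
R = Δx/(sin θ' − sin θ) = 0.6250
v = R·ω = 0.6250·-2.0000 = -1.2500

v = -1.2500, ω = -2.0000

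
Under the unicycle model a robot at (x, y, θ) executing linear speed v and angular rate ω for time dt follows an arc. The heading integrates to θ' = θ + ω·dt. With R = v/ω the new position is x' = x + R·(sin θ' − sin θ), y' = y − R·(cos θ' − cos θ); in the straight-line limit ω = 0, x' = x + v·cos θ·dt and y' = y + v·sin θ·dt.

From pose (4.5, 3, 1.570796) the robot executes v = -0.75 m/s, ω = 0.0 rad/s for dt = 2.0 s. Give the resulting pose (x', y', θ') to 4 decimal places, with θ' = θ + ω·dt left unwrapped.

(4.5000, 1.5000, 1.5708)

θ' = 1.5708 + 0.0·2.0 = 1.5708
ω = 0 → straight: x' = 4.5 + -0.75·cos(1.5708)·2.0 = 4.5000
y' = 3 + -0.75·sin(1.5708)·2.0 = 1.5000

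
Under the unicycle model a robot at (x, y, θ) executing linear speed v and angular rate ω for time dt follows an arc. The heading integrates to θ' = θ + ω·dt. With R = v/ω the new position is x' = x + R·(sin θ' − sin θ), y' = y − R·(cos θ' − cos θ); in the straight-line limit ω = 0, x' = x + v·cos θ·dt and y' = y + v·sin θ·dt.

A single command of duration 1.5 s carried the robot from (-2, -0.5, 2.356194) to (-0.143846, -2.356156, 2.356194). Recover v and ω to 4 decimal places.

Δθ = 2.356194 − 2.356194 = 0.000000
ω = Δθ/dt = 0.000000/1.5 = 0.0000
ω = 0 → v = (Δx·cos θ + Δy·sin θ)/dt = -1.7500

v = -1.7500, ω = 0.0000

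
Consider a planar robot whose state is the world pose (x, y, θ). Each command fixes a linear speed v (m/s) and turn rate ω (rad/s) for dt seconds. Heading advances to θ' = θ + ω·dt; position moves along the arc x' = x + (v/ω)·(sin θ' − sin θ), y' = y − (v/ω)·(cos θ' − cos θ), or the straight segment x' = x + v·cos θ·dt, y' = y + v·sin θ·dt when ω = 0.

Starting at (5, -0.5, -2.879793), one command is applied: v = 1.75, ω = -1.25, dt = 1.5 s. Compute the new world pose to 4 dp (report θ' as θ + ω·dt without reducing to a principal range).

(3.2389, 0.9116, -4.7548)

θ' = -2.8798 + -1.25·1.5 = -4.7548
R = v/ω = 1.75/-1.25 = -1.4000
x' = 5 + -1.4000·(sin -4.7548 − sin -2.8798) = 3.2389
y' = -0.5 − -1.4000·(cos -4.7548 − cos -2.8798) = 0.9116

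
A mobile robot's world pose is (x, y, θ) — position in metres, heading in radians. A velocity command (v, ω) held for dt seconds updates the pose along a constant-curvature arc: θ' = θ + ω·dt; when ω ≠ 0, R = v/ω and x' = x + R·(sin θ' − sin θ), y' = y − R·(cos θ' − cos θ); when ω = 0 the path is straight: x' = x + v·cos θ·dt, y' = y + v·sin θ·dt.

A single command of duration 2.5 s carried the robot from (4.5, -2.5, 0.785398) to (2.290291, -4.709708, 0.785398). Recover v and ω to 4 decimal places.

v = -1.2500, ω = 0.0000

Δθ = 0.785398 − 0.785398 = 0.000000
ω = Δθ/dt = 0.000000/2.5 = 0.0000
ω = 0 → v = (Δx·cos θ + Δy·sin θ)/dt = -1.2500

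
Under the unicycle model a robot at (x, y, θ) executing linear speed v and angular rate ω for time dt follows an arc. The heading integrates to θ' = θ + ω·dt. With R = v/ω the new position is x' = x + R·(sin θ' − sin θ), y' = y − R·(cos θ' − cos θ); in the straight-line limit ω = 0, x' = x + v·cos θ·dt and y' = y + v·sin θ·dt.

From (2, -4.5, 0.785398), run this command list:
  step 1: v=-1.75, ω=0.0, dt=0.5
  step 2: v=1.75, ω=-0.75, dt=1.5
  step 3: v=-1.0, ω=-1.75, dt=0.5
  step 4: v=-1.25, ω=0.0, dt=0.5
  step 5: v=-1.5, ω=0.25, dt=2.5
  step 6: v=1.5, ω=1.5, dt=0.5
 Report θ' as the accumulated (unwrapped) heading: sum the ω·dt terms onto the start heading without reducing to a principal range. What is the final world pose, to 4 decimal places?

step 1: θ'=0.7854 (straight) → pose (1.3813, -5.1187, 0.7854)
step 2: θ'=-0.3396 (R=-2.3333) → pose (3.8085, -4.5686, -0.3396)
step 3: θ'=-1.2146 (R=0.5714) → pose (3.4632, -4.2290, -1.2146)
step 4: θ'=-1.2146 (straight) → pose (3.2453, -3.6433, -1.2146)
step 5: θ'=-0.5896 (R=-6.0000) → pose (0.9581, -0.7486, -0.5896)
step 6: θ'=0.1604 (R=1.0000) → pose (1.6738, -0.9046, 0.1604)

(1.6738, -0.9046, 0.1604)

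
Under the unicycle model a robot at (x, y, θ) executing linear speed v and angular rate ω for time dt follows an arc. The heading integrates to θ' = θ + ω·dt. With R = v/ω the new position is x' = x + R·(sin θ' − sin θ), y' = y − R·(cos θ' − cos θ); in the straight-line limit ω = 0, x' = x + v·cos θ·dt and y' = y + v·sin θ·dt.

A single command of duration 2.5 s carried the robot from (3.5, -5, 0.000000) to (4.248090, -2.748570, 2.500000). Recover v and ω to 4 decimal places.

v = 1.2500, ω = 1.0000

Δθ = 2.500000 − 0.000000 = 2.500000
ω = Δθ/dt = 2.500000/2.5 = 1.0000
R = −Δy/(cos θ' − cos θ) = 1.2500
v = R·ω = 1.2500·1.0000 = 1.2500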